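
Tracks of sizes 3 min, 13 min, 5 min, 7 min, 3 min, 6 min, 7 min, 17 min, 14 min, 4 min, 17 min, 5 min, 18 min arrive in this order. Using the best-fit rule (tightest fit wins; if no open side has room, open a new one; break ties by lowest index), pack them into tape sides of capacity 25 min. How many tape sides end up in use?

  3 → side 1 (new)  [load 3/25]
  13 → side 1  [load 16/25]
  5 → side 1  [load 21/25]
  7 → side 2 (new)  [load 7/25]
  3 → side 1  [load 24/25]
  6 → side 2  [load 13/25]
  7 → side 2  [load 20/25]
  17 → side 3 (new)  [load 17/25]
  14 → side 4 (new)  [load 14/25]
  4 → side 2  [load 24/25]
  17 → side 5 (new)  [load 17/25]
  5 → side 3  [load 22/25]
  18 → side 6 (new)  [load 18/25]
6 tape sides opened.

6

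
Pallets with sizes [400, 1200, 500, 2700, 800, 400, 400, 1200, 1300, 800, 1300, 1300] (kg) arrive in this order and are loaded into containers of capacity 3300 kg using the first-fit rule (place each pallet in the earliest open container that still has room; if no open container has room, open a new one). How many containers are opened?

4

  400 → container 1 (new)  [load 400/3300]
  1200 → container 1  [load 1600/3300]
  500 → container 1  [load 2100/3300]
  2700 → container 2 (new)  [load 2700/3300]
  800 → container 1  [load 2900/3300]
  400 → container 1  [load 3300/3300]
  400 → container 2  [load 3100/3300]
  1200 → container 3 (new)  [load 1200/3300]
  1300 → container 3  [load 2500/3300]
  800 → container 3  [load 3300/3300]
  1300 → container 4 (new)  [load 1300/3300]
  1300 → container 4  [load 2600/3300]
4 containers opened.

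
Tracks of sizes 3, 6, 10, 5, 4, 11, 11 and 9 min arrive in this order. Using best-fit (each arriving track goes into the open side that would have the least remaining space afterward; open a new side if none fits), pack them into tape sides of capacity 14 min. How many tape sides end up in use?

  3 → side 1 (new)  [load 3/14]
  6 → side 1  [load 9/14]
  10 → side 2 (new)  [load 10/14]
  5 → side 1  [load 14/14]
  4 → side 2  [load 14/14]
  11 → side 3 (new)  [load 11/14]
  11 → side 4 (new)  [load 11/14]
  9 → side 5 (new)  [load 9/14]
5 tape sides opened.

5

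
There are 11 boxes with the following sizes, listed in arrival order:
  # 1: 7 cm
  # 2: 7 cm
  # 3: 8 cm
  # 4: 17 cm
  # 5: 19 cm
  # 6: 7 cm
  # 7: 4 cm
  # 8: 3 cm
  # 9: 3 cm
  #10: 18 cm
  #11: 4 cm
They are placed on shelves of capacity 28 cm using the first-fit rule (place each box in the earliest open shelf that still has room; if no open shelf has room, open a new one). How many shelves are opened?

  7 → shelf 1 (new)  [load 7/28]
  7 → shelf 1  [load 14/28]
  8 → shelf 1  [load 22/28]
  17 → shelf 2 (new)  [load 17/28]
  19 → shelf 3 (new)  [load 19/28]
  7 → shelf 2  [load 24/28]
  4 → shelf 1  [load 26/28]
  3 → shelf 2  [load 27/28]
  3 → shelf 3  [load 22/28]
  18 → shelf 4 (new)  [load 18/28]
  4 → shelf 3  [load 26/28]
4 shelves opened.

4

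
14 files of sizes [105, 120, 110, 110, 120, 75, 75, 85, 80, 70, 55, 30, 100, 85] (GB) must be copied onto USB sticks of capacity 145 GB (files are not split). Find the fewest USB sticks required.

Total = 120 + 120 + 110 + 110 + 105 + 100 + 85 + 85 + 80 + 75 + 75 + 70 + 55 + 30 = 1220 GB.
Lower bound: ⌈1220/145⌉ = 9 USB sticks.
Also, 11 files each exceed 145/2 GB, and no two of those can share a USB stick, so at least 11 USB sticks are needed.
A packing using 11 USB sticks:
  USB stick 1: 120 = 120
  USB stick 2: 120 = 120
  USB stick 3: 110 + 30 = 140
  USB stick 4: 110 = 110
  USB stick 5: 105 = 105
  USB stick 6: 100 = 100
  USB stick 7: 85 + 55 = 140
  USB stick 8: 85 = 85
  USB stick 9: 80 = 80
  USB stick 10: 75 + 70 = 145
  USB stick 11: 75 = 75
This matches the lower bound, so 11 is optimal.

11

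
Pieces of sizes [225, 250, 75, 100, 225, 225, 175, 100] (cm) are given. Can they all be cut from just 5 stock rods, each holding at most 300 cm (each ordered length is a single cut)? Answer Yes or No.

No

Total = 1375 cm; ⌈1375/300⌉ = 5.
The bound of 5 does not rule out 5, but exhaustive search shows no assignment into 5 stock rods of capacity 300 cm exists — the minimum is 6.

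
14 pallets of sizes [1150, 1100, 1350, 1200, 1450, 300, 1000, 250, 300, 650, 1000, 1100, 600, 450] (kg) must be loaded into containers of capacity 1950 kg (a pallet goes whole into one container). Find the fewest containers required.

Total = 1450 + 1350 + 1200 + 1150 + 1100 + 1100 + 1000 + 1000 + 650 + 600 + 450 + 300 + 300 + 250 = 11900 kg.
Lower bound: ⌈11900/1950⌉ = 7 containers.
Also, 8 pallets each exceed 975 kg, and no two of those can share a container, so at least 8 containers are needed.
A packing using 8 containers:
  container 1: 1450 + 450 = 1900
  container 2: 1350 + 600 = 1950
  container 3: 1200 + 650 = 1850
  container 4: 1150 + 300 + 300 = 1750
  container 5: 1100 + 250 = 1350
  container 6: 1100 = 1100
  container 7: 1000 = 1000
  container 8: 1000 = 1000
This matches the lower bound, so 8 is optimal.

8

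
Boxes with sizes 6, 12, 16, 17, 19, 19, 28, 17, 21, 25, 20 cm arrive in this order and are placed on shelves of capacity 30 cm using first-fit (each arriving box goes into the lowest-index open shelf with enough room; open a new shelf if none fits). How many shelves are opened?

10

  6 → shelf 1 (new)  [load 6/30]
  12 → shelf 1  [load 18/30]
  16 → shelf 2 (new)  [load 16/30]
  17 → shelf 3 (new)  [load 17/30]
  19 → shelf 4 (new)  [load 19/30]
  19 → shelf 5 (new)  [load 19/30]
  28 → shelf 6 (new)  [load 28/30]
  17 → shelf 7 (new)  [load 17/30]
  21 → shelf 8 (new)  [load 21/30]
  25 → shelf 9 (new)  [load 25/30]
  20 → shelf 10 (new)  [load 20/30]
10 shelves opened.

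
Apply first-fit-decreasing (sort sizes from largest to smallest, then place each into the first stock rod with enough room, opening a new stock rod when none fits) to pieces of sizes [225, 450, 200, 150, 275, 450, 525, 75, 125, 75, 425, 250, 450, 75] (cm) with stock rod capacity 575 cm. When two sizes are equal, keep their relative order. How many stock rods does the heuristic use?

7

Sorted descending: 525, 450, 450, 450, 425, 275, 250, 225, 200, 150, 125, 75, 75, 75.
  525 → stock rod 1 (new)  [load 525/575]
  450 → stock rod 2 (new)  [load 450/575]
  450 → stock rod 3 (new)  [load 450/575]
  450 → stock rod 4 (new)  [load 450/575]
  425 → stock rod 5 (new)  [load 425/575]
  275 → stock rod 6 (new)  [load 275/575]
  250 → stock rod 6  [load 525/575]
  225 → stock rod 7 (new)  [load 225/575]
  200 → stock rod 7  [load 425/575]
  150 → stock rod 5  [load 575/575]
  125 → stock rod 2  [load 575/575]
  75 → stock rod 3  [load 525/575]
  75 → stock rod 4  [load 525/575]
  75 → stock rod 7  [load 500/575]
7 stock rods opened.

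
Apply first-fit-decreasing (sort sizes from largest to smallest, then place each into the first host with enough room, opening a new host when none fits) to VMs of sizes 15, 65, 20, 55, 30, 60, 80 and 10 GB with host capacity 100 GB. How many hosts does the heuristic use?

4

Sorted descending: 80, 65, 60, 55, 30, 20, 15, 10.
  80 → host 1 (new)  [load 80/100]
  65 → host 2 (new)  [load 65/100]
  60 → host 3 (new)  [load 60/100]
  55 → host 4 (new)  [load 55/100]
  30 → host 2  [load 95/100]
  20 → host 1  [load 100/100]
  15 → host 3  [load 75/100]
  10 → host 3  [load 85/100]
4 hosts opened.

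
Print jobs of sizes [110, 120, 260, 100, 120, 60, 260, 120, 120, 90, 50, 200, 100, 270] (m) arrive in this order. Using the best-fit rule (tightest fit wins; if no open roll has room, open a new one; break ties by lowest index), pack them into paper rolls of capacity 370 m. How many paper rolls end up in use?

  110 → roll 1 (new)  [load 110/370]
  120 → roll 1  [load 230/370]
  260 → roll 2 (new)  [load 260/370]
  100 → roll 2  [load 360/370]
  120 → roll 1  [load 350/370]
  60 → roll 3 (new)  [load 60/370]
  260 → roll 3  [load 320/370]
  120 → roll 4 (new)  [load 120/370]
  120 → roll 4  [load 240/370]
  90 → roll 4  [load 330/370]
  50 → roll 3  [load 370/370]
  200 → roll 5 (new)  [load 200/370]
  100 → roll 5  [load 300/370]
  270 → roll 6 (new)  [load 270/370]
6 paper rolls opened.

6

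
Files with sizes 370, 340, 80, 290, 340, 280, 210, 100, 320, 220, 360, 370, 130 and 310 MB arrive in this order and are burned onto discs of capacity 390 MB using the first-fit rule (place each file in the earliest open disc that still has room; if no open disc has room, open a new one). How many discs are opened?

11

  370 → disc 1 (new)  [load 370/390]
  340 → disc 2 (new)  [load 340/390]
  80 → disc 3 (new)  [load 80/390]
  290 → disc 3  [load 370/390]
  340 → disc 4 (new)  [load 340/390]
  280 → disc 5 (new)  [load 280/390]
  210 → disc 6 (new)  [load 210/390]
  100 → disc 5  [load 380/390]
  320 → disc 7 (new)  [load 320/390]
  220 → disc 8 (new)  [load 220/390]
  360 → disc 9 (new)  [load 360/390]
  370 → disc 10 (new)  [load 370/390]
  130 → disc 6  [load 340/390]
  310 → disc 11 (new)  [load 310/390]
11 discs opened.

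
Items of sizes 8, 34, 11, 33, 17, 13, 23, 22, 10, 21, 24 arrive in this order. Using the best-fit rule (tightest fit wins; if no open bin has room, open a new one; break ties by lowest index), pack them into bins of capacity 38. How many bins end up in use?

  8 → bin 1 (new)  [load 8/38]
  34 → bin 2 (new)  [load 34/38]
  11 → bin 1  [load 19/38]
  33 → bin 3 (new)  [load 33/38]
  17 → bin 1  [load 36/38]
  13 → bin 4 (new)  [load 13/38]
  23 → bin 4  [load 36/38]
  22 → bin 5 (new)  [load 22/38]
  10 → bin 5  [load 32/38]
  21 → bin 6 (new)  [load 21/38]
  24 → bin 7 (new)  [load 24/38]
7 bins opened.

7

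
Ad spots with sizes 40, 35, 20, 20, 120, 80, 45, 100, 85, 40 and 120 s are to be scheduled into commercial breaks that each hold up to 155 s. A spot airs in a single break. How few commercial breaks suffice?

5

Total = 120 + 120 + 100 + 85 + 80 + 45 + 40 + 40 + 35 + 20 + 20 = 705 s.
Lower bound: ⌈705/155⌉ = 5 commercial breaks.
A packing using 5 commercial breaks:
  break 1: 120 + 35 = 155
  break 2: 120 + 20 = 140
  break 3: 100 + 45 = 145
  break 4: 85 + 40 + 20 = 145
  break 5: 80 + 40 = 120
This matches the lower bound, so 5 is optimal.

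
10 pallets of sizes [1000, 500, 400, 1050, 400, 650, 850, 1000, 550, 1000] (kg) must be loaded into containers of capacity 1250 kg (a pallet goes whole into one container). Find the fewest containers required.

7

Total = 1050 + 1000 + 1000 + 1000 + 850 + 650 + 550 + 500 + 400 + 400 = 7400 kg.
Lower bound: ⌈7400/1250⌉ = 6 containers.
A packing using 7 containers:
  container 1: 1050 = 1050
  container 2: 1000 = 1000
  container 3: 1000 = 1000
  container 4: 1000 = 1000
  container 5: 850 + 400 = 1250
  container 6: 650 + 550 = 1200
  container 7: 500 + 400 = 900
No arrangement into 6 containers stays within capacity, so 7 is optimal.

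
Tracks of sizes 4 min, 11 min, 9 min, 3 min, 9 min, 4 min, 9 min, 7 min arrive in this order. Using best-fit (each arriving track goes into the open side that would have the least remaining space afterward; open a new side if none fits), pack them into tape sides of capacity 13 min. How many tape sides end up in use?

5

  4 → side 1 (new)  [load 4/13]
  11 → side 2 (new)  [load 11/13]
  9 → side 1  [load 13/13]
  3 → side 3 (new)  [load 3/13]
  9 → side 3  [load 12/13]
  4 → side 4 (new)  [load 4/13]
  9 → side 4  [load 13/13]
  7 → side 5 (new)  [load 7/13]
5 tape sides opened.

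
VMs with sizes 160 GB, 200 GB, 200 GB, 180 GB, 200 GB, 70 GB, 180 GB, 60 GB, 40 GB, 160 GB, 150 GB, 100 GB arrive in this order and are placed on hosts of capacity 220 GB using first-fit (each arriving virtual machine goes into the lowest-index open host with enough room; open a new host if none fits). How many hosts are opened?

9

  160 → host 1 (new)  [load 160/220]
  200 → host 2 (new)  [load 200/220]
  200 → host 3 (new)  [load 200/220]
  180 → host 4 (new)  [load 180/220]
  200 → host 5 (new)  [load 200/220]
  70 → host 6 (new)  [load 70/220]
  180 → host 7 (new)  [load 180/220]
  60 → host 1  [load 220/220]
  40 → host 4  [load 220/220]
  160 → host 8 (new)  [load 160/220]
  150 → host 6  [load 220/220]
  100 → host 9 (new)  [load 100/220]
9 hosts opened.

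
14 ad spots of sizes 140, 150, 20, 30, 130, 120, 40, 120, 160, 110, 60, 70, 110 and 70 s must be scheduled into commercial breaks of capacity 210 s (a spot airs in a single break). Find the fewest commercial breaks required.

8

Total = 160 + 150 + 140 + 130 + 120 + 120 + 110 + 110 + 70 + 70 + 60 + 40 + 30 + 20 = 1330 s.
Lower bound: ⌈1330/210⌉ = 7 commercial breaks.
Also, 8 ad spots each exceed 105 s, and no two of those can share a break, so at least 8 commercial breaks are needed.
A packing using 8 commercial breaks:
  break 1: 160 + 40 = 200
  break 2: 150 + 60 = 210
  break 3: 140 + 70 = 210
  break 4: 130 + 70 = 200
  break 5: 120 + 30 + 20 = 170
  break 6: 120 = 120
  break 7: 110 = 110
  break 8: 110 = 110
This matches the lower bound, so 8 is optimal.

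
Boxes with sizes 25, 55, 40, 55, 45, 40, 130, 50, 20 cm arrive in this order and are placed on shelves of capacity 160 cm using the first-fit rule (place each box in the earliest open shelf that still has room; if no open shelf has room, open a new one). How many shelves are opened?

  25 → shelf 1 (new)  [load 25/160]
  55 → shelf 1  [load 80/160]
  40 → shelf 1  [load 120/160]
  55 → shelf 2 (new)  [load 55/160]
  45 → shelf 2  [load 100/160]
  40 → shelf 1  [load 160/160]
  130 → shelf 3 (new)  [load 130/160]
  50 → shelf 2  [load 150/160]
  20 → shelf 3  [load 150/160]
3 shelves opened.

3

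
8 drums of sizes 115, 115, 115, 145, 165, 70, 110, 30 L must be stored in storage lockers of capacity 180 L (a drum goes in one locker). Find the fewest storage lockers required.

6

Total = 165 + 145 + 115 + 115 + 115 + 110 + 70 + 30 = 865 L.
Lower bound: ⌈865/180⌉ = 5 storage lockers.
Also, 6 drums each exceed 90 L, and no two of those can share a locker, so at least 6 storage lockers are needed.
A packing using 6 storage lockers:
  locker 1: 165 = 165
  locker 2: 145 + 30 = 175
  locker 3: 115 = 115
  locker 4: 115 = 115
  locker 5: 115 = 115
  locker 6: 110 + 70 = 180
This matches the lower bound, so 6 is optimal.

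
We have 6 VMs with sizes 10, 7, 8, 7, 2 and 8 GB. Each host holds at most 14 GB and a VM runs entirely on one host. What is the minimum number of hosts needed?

Total = 10 + 8 + 8 + 7 + 7 + 2 = 42 GB.
Lower bound: ⌈42/14⌉ = 3 hosts.
A packing using 4 hosts:
  host 1: 10 + 2 = 12
  host 2: 8 = 8
  host 3: 8 = 8
  host 4: 7 + 7 = 14
No arrangement into 3 hosts stays within capacity, so 4 is optimal.

4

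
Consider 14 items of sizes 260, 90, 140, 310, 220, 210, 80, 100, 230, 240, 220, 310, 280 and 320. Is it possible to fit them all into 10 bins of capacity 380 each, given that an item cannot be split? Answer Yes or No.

A valid assignment using 10 bins:
  bin 1: 320 = 320
  bin 2: 310 = 310
  bin 3: 310 = 310
  bin 4: 280 + 100 = 380
  bin 5: 260 + 90 = 350
  bin 6: 240 + 140 = 380
  bin 7: 230 + 80 = 310
  bin 8: 220 = 220
  bin 9: 220 = 220
  bin 10: 210 = 210
Every load is within 380, so 10 bins suffice.

Yes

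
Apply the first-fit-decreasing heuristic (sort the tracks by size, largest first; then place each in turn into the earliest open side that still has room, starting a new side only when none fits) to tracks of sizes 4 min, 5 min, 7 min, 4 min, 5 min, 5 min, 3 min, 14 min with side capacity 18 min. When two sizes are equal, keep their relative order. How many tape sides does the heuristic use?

3

Sorted descending: 14, 7, 5, 5, 5, 4, 4, 3.
  14 → side 1 (new)  [load 14/18]
  7 → side 2 (new)  [load 7/18]
  5 → side 2  [load 12/18]
  5 → side 2  [load 17/18]
  5 → side 3 (new)  [load 5/18]
  4 → side 1  [load 18/18]
  4 → side 3  [load 9/18]
  3 → side 3  [load 12/18]
3 tape sides opened.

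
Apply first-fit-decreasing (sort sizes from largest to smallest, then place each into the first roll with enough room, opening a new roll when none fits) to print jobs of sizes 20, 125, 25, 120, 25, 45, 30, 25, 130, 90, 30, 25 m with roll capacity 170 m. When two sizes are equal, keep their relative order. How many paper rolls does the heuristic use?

Sorted descending: 130, 125, 120, 90, 45, 30, 30, 25, 25, 25, 25, 20.
  130 → roll 1 (new)  [load 130/170]
  125 → roll 2 (new)  [load 125/170]
  120 → roll 3 (new)  [load 120/170]
  90 → roll 4 (new)  [load 90/170]
  45 → roll 2  [load 170/170]
  30 → roll 1  [load 160/170]
  30 → roll 3  [load 150/170]
  25 → roll 4  [load 115/170]
  25 → roll 4  [load 140/170]
  25 → roll 4  [load 165/170]
  25 → roll 5 (new)  [load 25/170]
  20 → roll 3  [load 170/170]
5 paper rolls opened.

5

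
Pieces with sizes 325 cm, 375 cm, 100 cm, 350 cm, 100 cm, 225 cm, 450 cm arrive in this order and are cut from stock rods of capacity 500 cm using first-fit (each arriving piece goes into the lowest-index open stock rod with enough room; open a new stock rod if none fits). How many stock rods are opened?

5

  325 → stock rod 1 (new)  [load 325/500]
  375 → stock rod 2 (new)  [load 375/500]
  100 → stock rod 1  [load 425/500]
  350 → stock rod 3 (new)  [load 350/500]
  100 → stock rod 2  [load 475/500]
  225 → stock rod 4 (new)  [load 225/500]
  450 → stock rod 5 (new)  [load 450/500]
5 stock rods opened.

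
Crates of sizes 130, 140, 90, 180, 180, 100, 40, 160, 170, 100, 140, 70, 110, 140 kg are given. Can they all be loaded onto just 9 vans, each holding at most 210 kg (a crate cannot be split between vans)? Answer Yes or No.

Total = 1750 kg; ⌈1750/210⌉ = 9.
The bound of 9 does not rule out 9, but exhaustive search shows no assignment into 9 vans of capacity 210 kg exists — the minimum is 10.

No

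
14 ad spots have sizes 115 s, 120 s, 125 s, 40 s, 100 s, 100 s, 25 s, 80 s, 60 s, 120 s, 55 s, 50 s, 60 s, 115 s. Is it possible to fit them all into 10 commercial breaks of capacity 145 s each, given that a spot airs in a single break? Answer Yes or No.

A valid assignment using 10 commercial breaks:
  break 1: 125 = 125
  break 2: 120 + 25 = 145
  break 3: 120 = 120
  break 4: 115 = 115
  break 5: 115 = 115
  break 6: 100 + 40 = 140
  break 7: 100 = 100
  break 8: 80 + 60 = 140
  break 9: 60 + 55 = 115
  break 10: 50 = 50
Every load is within 145 s, so 10 commercial breaks suffice.

Yes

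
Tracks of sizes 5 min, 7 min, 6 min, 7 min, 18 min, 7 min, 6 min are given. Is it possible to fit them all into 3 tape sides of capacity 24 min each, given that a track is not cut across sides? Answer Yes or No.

Yes

A valid assignment using 3 tape sides:
  side 1: 18 + 6 = 24
  side 2: 7 + 7 + 7 = 21
  side 3: 6 + 5 = 11
Every load is within 24 min, so 3 tape sides suffice.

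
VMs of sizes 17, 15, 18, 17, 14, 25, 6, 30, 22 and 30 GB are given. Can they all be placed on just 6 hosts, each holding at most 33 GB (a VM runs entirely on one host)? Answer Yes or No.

Total = 194 GB; ⌈194/33⌉ = 6.
7 VMs each exceed half the capacity and cannot share a host, forcing at least 7 hosts.
At least 7 hosts are required, but only 6 are allowed.

No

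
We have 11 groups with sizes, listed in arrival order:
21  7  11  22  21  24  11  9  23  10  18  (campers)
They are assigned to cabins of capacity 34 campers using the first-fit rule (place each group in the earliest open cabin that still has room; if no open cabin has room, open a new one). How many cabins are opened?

6

  21 → cabin 1 (new)  [load 21/34]
  7 → cabin 1  [load 28/34]
  11 → cabin 2 (new)  [load 11/34]
  22 → cabin 2  [load 33/34]
  21 → cabin 3 (new)  [load 21/34]
  24 → cabin 4 (new)  [load 24/34]
  11 → cabin 3  [load 32/34]
  9 → cabin 4  [load 33/34]
  23 → cabin 5 (new)  [load 23/34]
  10 → cabin 5  [load 33/34]
  18 → cabin 6 (new)  [load 18/34]
6 cabins opened.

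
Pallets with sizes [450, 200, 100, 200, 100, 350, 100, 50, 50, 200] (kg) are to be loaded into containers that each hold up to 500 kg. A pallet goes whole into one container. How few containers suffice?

Total = 450 + 350 + 200 + 200 + 200 + 100 + 100 + 100 + 50 + 50 = 1800 kg.
Lower bound: ⌈1800/500⌉ = 4 containers.
A packing using 4 containers:
  container 1: 450 + 50 = 500
  container 2: 350 + 100 + 50 = 500
  container 3: 200 + 200 + 100 = 500
  container 4: 200 + 100 = 300
This matches the lower bound, so 4 is optimal.

4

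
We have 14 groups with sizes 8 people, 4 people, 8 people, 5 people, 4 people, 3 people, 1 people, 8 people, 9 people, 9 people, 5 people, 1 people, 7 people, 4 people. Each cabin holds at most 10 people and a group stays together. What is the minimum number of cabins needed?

Total = 9 + 9 + 8 + 8 + 8 + 7 + 5 + 5 + 4 + 4 + 4 + 3 + 1 + 1 = 76 people.
Lower bound: ⌈76/10⌉ = 8 cabins.
A packing using 9 cabins:
  cabin 1: 9 + 1 = 10
  cabin 2: 9 + 1 = 10
  cabin 3: 8 = 8
  cabin 4: 8 = 8
  cabin 5: 8 = 8
  cabin 6: 7 + 3 = 10
  cabin 7: 5 + 5 = 10
  cabin 8: 4 + 4 = 8
  cabin 9: 4 = 4
No arrangement into 8 cabins stays within capacity, so 9 is optimal.

9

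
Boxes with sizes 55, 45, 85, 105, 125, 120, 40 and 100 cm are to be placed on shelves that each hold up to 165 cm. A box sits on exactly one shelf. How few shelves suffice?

5

Total = 125 + 120 + 105 + 100 + 85 + 55 + 45 + 40 = 675 cm.
Lower bound: ⌈675/165⌉ = 5 shelves.
A packing using 5 shelves:
  shelf 1: 125 + 40 = 165
  shelf 2: 120 + 45 = 165
  shelf 3: 105 + 55 = 160
  shelf 4: 100 = 100
  shelf 5: 85 = 85
This matches the lower bound, so 5 is optimal.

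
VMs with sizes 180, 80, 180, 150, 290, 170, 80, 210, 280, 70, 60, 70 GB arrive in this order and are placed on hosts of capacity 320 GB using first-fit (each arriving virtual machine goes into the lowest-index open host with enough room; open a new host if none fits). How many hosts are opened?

7

  180 → host 1 (new)  [load 180/320]
  80 → host 1  [load 260/320]
  180 → host 2 (new)  [load 180/320]
  150 → host 3 (new)  [load 150/320]
  290 → host 4 (new)  [load 290/320]
  170 → host 3  [load 320/320]
  80 → host 2  [load 260/320]
  210 → host 5 (new)  [load 210/320]
  280 → host 6 (new)  [load 280/320]
  70 → host 5  [load 280/320]
  60 → host 1  [load 320/320]
  70 → host 7 (new)  [load 70/320]
7 hosts opened.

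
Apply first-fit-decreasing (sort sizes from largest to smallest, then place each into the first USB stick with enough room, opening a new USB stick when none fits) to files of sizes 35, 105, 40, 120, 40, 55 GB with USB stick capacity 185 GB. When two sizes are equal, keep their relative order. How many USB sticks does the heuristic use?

3

Sorted descending: 120, 105, 55, 40, 40, 35.
  120 → USB stick 1 (new)  [load 120/185]
  105 → USB stick 2 (new)  [load 105/185]
  55 → USB stick 1  [load 175/185]
  40 → USB stick 2  [load 145/185]
  40 → USB stick 2  [load 185/185]
  35 → USB stick 3 (new)  [load 35/185]
3 USB sticks opened.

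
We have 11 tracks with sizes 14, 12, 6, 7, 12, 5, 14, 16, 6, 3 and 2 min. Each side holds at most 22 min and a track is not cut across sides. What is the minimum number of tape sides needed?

Total = 16 + 14 + 14 + 12 + 12 + 7 + 6 + 6 + 5 + 3 + 2 = 97 min.
Lower bound: ⌈97/22⌉ = 5 tape sides.
A packing using 5 tape sides:
  side 1: 16 + 6 = 22
  side 2: 14 + 7 = 21
  side 3: 14 + 6 + 2 = 22
  side 4: 12 + 5 + 3 = 20
  side 5: 12 = 12
This matches the lower bound, so 5 is optimal.

5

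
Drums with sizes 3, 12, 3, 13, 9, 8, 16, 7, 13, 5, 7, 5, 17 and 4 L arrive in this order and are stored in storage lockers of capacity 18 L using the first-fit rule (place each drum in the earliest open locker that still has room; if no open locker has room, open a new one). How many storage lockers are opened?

7

  3 → locker 1 (new)  [load 3/18]
  12 → locker 1  [load 15/18]
  3 → locker 1  [load 18/18]
  13 → locker 2 (new)  [load 13/18]
  9 → locker 3 (new)  [load 9/18]
  8 → locker 3  [load 17/18]
  16 → locker 4 (new)  [load 16/18]
  7 → locker 5 (new)  [load 7/18]
  13 → locker 6 (new)  [load 13/18]
  5 → locker 2  [load 18/18]
  7 → locker 5  [load 14/18]
  5 → locker 6  [load 18/18]
  17 → locker 7 (new)  [load 17/18]
  4 → locker 5  [load 18/18]
7 storage lockers opened.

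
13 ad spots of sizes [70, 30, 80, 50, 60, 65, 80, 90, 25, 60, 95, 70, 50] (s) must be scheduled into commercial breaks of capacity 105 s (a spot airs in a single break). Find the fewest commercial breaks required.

10

Total = 95 + 90 + 80 + 80 + 70 + 70 + 65 + 60 + 60 + 50 + 50 + 30 + 25 = 825 s.
Lower bound: ⌈825/105⌉ = 8 commercial breaks.
Also, 9 ad spots each exceed 105/2 s, and no two of those can share a break, so at least 9 commercial breaks are needed.
A packing using 10 commercial breaks:
  break 1: 95 = 95
  break 2: 90 = 90
  break 3: 80 + 25 = 105
  break 4: 80 = 80
  break 5: 70 + 30 = 100
  break 6: 70 = 70
  break 7: 65 = 65
  break 8: 60 = 60
  break 9: 60 = 60
  break 10: 50 + 50 = 100
No arrangement into 9 commercial breaks stays within capacity, so 10 is optimal.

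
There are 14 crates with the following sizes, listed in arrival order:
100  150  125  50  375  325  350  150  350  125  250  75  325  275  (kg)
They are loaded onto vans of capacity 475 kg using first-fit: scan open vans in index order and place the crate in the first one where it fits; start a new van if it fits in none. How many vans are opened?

8

  100 → van 1 (new)  [load 100/475]
  150 → van 1  [load 250/475]
  125 → van 1  [load 375/475]
  50 → van 1  [load 425/475]
  375 → van 2 (new)  [load 375/475]
  325 → van 3 (new)  [load 325/475]
  350 → van 4 (new)  [load 350/475]
  150 → van 3  [load 475/475]
  350 → van 5 (new)  [load 350/475]
  125 → van 4  [load 475/475]
  250 → van 6 (new)  [load 250/475]
  75 → van 2  [load 450/475]
  325 → van 7 (new)  [load 325/475]
  275 → van 8 (new)  [load 275/475]
8 vans opened.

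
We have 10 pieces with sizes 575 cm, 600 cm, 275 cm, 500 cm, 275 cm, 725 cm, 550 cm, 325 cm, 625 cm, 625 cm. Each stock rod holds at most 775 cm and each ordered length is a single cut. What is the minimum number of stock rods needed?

8

Total = 725 + 625 + 625 + 600 + 575 + 550 + 500 + 325 + 275 + 275 = 5075 cm.
Lower bound: ⌈5075/775⌉ = 7 stock rods.
A packing using 8 stock rods:
  stock rod 1: 725 = 725
  stock rod 2: 625 = 625
  stock rod 3: 625 = 625
  stock rod 4: 600 = 600
  stock rod 5: 575 = 575
  stock rod 6: 550 = 550
  stock rod 7: 500 + 275 = 775
  stock rod 8: 325 + 275 = 600
No arrangement into 7 stock rods stays within capacity, so 8 is optimal.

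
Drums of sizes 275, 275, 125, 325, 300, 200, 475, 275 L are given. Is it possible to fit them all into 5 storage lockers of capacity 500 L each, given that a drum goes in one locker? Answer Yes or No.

No

Total = 2250 L; ⌈2250/500⌉ = 5.
6 drums each exceed half the capacity and cannot share a locker, forcing at least 6 storage lockers.
At least 6 storage lockers are required, but only 5 are allowed.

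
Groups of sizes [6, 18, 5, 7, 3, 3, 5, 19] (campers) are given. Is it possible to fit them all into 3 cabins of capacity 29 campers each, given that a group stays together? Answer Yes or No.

Yes

A valid assignment using 3 cabins:
  cabin 1: 19 + 7 + 3 = 29
  cabin 2: 18 + 6 + 5 = 29
  cabin 3: 5 + 3 = 8
Every load is within 29 campers, so 3 cabins suffice.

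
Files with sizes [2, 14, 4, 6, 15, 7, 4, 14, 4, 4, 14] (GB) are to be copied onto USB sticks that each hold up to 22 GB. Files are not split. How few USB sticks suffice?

4

Total = 15 + 14 + 14 + 14 + 7 + 6 + 4 + 4 + 4 + 4 + 2 = 88 GB.
Lower bound: ⌈88/22⌉ = 4 USB sticks.
A packing using 4 USB sticks:
  USB stick 1: 15 + 7 = 22
  USB stick 2: 14 + 6 + 2 = 22
  USB stick 3: 14 + 4 + 4 = 22
  USB stick 4: 14 + 4 + 4 = 22
This matches the lower bound, so 4 is optimal.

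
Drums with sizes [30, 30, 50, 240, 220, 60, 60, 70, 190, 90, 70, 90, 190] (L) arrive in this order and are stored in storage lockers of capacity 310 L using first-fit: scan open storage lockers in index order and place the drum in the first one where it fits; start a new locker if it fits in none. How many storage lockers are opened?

5

  30 → locker 1 (new)  [load 30/310]
  30 → locker 1  [load 60/310]
  50 → locker 1  [load 110/310]
  240 → locker 2 (new)  [load 240/310]
  220 → locker 3 (new)  [load 220/310]
  60 → locker 1  [load 170/310]
  60 → locker 1  [load 230/310]
  70 → locker 1  [load 300/310]
  190 → locker 4 (new)  [load 190/310]
  90 → locker 3  [load 310/310]
  70 → locker 2  [load 310/310]
  90 → locker 4  [load 280/310]
  190 → locker 5 (new)  [load 190/310]
5 storage lockers opened.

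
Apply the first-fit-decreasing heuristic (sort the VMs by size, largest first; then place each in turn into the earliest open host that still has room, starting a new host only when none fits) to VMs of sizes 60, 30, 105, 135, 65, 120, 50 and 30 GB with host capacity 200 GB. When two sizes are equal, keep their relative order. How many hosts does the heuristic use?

Sorted descending: 135, 120, 105, 65, 60, 50, 30, 30.
  135 → host 1 (new)  [load 135/200]
  120 → host 2 (new)  [load 120/200]
  105 → host 3 (new)  [load 105/200]
  65 → host 1  [load 200/200]
  60 → host 2  [load 180/200]
  50 → host 3  [load 155/200]
  30 → host 3  [load 185/200]
  30 → host 4 (new)  [load 30/200]
4 hosts opened.

4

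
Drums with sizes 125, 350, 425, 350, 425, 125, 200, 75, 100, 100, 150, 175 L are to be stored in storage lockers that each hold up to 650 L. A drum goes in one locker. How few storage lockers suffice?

4

Total = 425 + 425 + 350 + 350 + 200 + 175 + 150 + 125 + 125 + 100 + 100 + 75 = 2600 L.
Lower bound: ⌈2600/650⌉ = 4 storage lockers.
A packing using 4 storage lockers:
  locker 1: 425 + 150 + 75 = 650
  locker 2: 425 + 125 + 100 = 650
  locker 3: 350 + 200 + 100 = 650
  locker 4: 350 + 175 + 125 = 650
This matches the lower bound, so 4 is optimal.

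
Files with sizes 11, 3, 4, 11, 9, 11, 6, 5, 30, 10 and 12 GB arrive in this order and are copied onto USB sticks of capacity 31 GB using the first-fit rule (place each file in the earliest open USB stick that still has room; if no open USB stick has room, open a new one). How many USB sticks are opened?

  11 → USB stick 1 (new)  [load 11/31]
  3 → USB stick 1  [load 14/31]
  4 → USB stick 1  [load 18/31]
  11 → USB stick 1  [load 29/31]
  9 → USB stick 2 (new)  [load 9/31]
  11 → USB stick 2  [load 20/31]
  6 → USB stick 2  [load 26/31]
  5 → USB stick 2  [load 31/31]
  30 → USB stick 3 (new)  [load 30/31]
  10 → USB stick 4 (new)  [load 10/31]
  12 → USB stick 4  [load 22/31]
4 USB sticks opened.

4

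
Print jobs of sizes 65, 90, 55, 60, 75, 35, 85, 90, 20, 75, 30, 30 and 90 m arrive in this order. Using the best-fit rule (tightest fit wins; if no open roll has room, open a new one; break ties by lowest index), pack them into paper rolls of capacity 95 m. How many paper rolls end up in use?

  65 → roll 1 (new)  [load 65/95]
  90 → roll 2 (new)  [load 90/95]
  55 → roll 3 (new)  [load 55/95]
  60 → roll 4 (new)  [load 60/95]
  75 → roll 5 (new)  [load 75/95]
  35 → roll 4  [load 95/95]
  85 → roll 6 (new)  [load 85/95]
  90 → roll 7 (new)  [load 90/95]
  20 → roll 5  [load 95/95]
  75 → roll 8 (new)  [load 75/95]
  30 → roll 1  [load 95/95]
  30 → roll 3  [load 85/95]
  90 → roll 9 (new)  [load 90/95]
9 paper rolls opened.

9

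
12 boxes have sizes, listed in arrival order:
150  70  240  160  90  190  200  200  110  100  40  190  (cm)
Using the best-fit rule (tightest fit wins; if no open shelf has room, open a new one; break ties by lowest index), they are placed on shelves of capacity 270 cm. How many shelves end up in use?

  150 → shelf 1 (new)  [load 150/270]
  70 → shelf 1  [load 220/270]
  240 → shelf 2 (new)  [load 240/270]
  160 → shelf 3 (new)  [load 160/270]
  90 → shelf 3  [load 250/270]
  190 → shelf 4 (new)  [load 190/270]
  200 → shelf 5 (new)  [load 200/270]
  200 → shelf 6 (new)  [load 200/270]
  110 → shelf 7 (new)  [load 110/270]
  100 → shelf 7  [load 210/270]
  40 → shelf 1  [load 260/270]
  190 → shelf 8 (new)  [load 190/270]
8 shelves opened.

8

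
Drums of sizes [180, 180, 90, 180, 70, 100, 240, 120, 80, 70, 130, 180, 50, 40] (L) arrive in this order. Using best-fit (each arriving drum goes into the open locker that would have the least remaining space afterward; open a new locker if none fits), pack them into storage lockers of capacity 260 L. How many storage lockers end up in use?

7

  180 → locker 1 (new)  [load 180/260]
  180 → locker 2 (new)  [load 180/260]
  90 → locker 3 (new)  [load 90/260]
  180 → locker 4 (new)  [load 180/260]
  70 → locker 1  [load 250/260]
  100 → locker 3  [load 190/260]
  240 → locker 5 (new)  [load 240/260]
  120 → locker 6 (new)  [load 120/260]
  80 → locker 2  [load 260/260]
  70 → locker 3  [load 260/260]
  130 → locker 6  [load 250/260]
  180 → locker 7 (new)  [load 180/260]
  50 → locker 4  [load 230/260]
  40 → locker 7  [load 220/260]
7 storage lockers opened.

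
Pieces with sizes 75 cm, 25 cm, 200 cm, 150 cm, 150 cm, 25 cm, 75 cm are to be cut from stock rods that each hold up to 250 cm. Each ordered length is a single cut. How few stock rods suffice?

3

Total = 200 + 150 + 150 + 75 + 75 + 25 + 25 = 700 cm.
Lower bound: ⌈700/250⌉ = 3 stock rods.
A packing using 3 stock rods:
  stock rod 1: 200 + 25 + 25 = 250
  stock rod 2: 150 + 75 = 225
  stock rod 3: 150 + 75 = 225
This matches the lower bound, so 3 is optimal.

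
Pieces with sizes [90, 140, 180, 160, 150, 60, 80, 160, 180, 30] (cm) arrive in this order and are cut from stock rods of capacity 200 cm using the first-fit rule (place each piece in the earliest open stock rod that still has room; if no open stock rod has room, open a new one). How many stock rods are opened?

  90 → stock rod 1 (new)  [load 90/200]
  140 → stock rod 2 (new)  [load 140/200]
  180 → stock rod 3 (new)  [load 180/200]
  160 → stock rod 4 (new)  [load 160/200]
  150 → stock rod 5 (new)  [load 150/200]
  60 → stock rod 1  [load 150/200]
  80 → stock rod 6 (new)  [load 80/200]
  160 → stock rod 7 (new)  [load 160/200]
  180 → stock rod 8 (new)  [load 180/200]
  30 → stock rod 1  [load 180/200]
8 stock rods opened.

8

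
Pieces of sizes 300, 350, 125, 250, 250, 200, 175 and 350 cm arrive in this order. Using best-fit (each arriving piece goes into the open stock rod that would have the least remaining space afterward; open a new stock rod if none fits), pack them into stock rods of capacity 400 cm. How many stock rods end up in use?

6

  300 → stock rod 1 (new)  [load 300/400]
  350 → stock rod 2 (new)  [load 350/400]
  125 → stock rod 3 (new)  [load 125/400]
  250 → stock rod 3  [load 375/400]
  250 → stock rod 4 (new)  [load 250/400]
  200 → stock rod 5 (new)  [load 200/400]
  175 → stock rod 5  [load 375/400]
  350 → stock rod 6 (new)  [load 350/400]
6 stock rods opened.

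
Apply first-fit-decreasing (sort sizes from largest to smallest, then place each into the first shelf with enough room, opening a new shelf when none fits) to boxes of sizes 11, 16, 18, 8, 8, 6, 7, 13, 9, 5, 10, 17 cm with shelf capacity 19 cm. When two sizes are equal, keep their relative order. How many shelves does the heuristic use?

8

Sorted descending: 18, 17, 16, 13, 11, 10, 9, 8, 8, 7, 6, 5.
  18 → shelf 1 (new)  [load 18/19]
  17 → shelf 2 (new)  [load 17/19]
  16 → shelf 3 (new)  [load 16/19]
  13 → shelf 4 (new)  [load 13/19]
  11 → shelf 5 (new)  [load 11/19]
  10 → shelf 6 (new)  [load 10/19]
  9 → shelf 6  [load 19/19]
  8 → shelf 5  [load 19/19]
  8 → shelf 7 (new)  [load 8/19]
  7 → shelf 7  [load 15/19]
  6 → shelf 4  [load 19/19]
  5 → shelf 8 (new)  [load 5/19]
8 shelves opened.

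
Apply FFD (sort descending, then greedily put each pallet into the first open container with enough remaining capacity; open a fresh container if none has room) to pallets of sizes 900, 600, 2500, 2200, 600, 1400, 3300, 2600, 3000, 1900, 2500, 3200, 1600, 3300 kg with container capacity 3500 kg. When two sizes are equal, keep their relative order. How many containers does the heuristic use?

10

Sorted descending: 3300, 3300, 3200, 3000, 2600, 2500, 2500, 2200, 1900, 1600, 1400, 900, 600, 600.
  3300 → container 1 (new)  [load 3300/3500]
  3300 → container 2 (new)  [load 3300/3500]
  3200 → container 3 (new)  [load 3200/3500]
  3000 → container 4 (new)  [load 3000/3500]
  2600 → container 5 (new)  [load 2600/3500]
  2500 → container 6 (new)  [load 2500/3500]
  2500 → container 7 (new)  [load 2500/3500]
  2200 → container 8 (new)  [load 2200/3500]
  1900 → container 9 (new)  [load 1900/3500]
  1600 → container 9  [load 3500/3500]
  1400 → container 10 (new)  [load 1400/3500]
  900 → container 5  [load 3500/3500]
  600 → container 6  [load 3100/3500]
  600 → container 7  [load 3100/3500]
10 containers opened.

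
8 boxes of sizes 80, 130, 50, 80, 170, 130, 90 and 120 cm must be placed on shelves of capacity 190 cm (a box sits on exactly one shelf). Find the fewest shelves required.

Total = 170 + 130 + 130 + 120 + 90 + 80 + 80 + 50 = 850 cm.
Lower bound: ⌈850/190⌉ = 5 shelves.
A packing using 6 shelves:
  shelf 1: 170 = 170
  shelf 2: 130 + 50 = 180
  shelf 3: 130 = 130
  shelf 4: 120 = 120
  shelf 5: 90 + 80 = 170
  shelf 6: 80 = 80
No arrangement into 5 shelves stays within capacity, so 6 is optimal.

6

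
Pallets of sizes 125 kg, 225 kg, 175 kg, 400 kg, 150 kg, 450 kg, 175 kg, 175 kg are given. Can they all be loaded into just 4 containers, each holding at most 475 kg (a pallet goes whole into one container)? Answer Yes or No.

No

Total = 1875 kg; ⌈1875/475⌉ = 4.
The bound of 4 does not rule out 4, but exhaustive search shows no assignment into 4 containers of capacity 475 kg exists — the minimum is 5.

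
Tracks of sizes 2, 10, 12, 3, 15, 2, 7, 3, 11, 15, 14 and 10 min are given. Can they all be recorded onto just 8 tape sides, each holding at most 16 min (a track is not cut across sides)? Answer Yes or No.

Yes

A valid assignment using 8 tape sides:
  side 1: 15 = 15
  side 2: 15 = 15
  side 3: 14 + 2 = 16
  side 4: 12 + 3 = 15
  side 5: 11 + 3 + 2 = 16
  side 6: 10 = 10
  side 7: 10 = 10
  side 8: 7 = 7
Every load is within 16 min, so 8 tape sides suffice.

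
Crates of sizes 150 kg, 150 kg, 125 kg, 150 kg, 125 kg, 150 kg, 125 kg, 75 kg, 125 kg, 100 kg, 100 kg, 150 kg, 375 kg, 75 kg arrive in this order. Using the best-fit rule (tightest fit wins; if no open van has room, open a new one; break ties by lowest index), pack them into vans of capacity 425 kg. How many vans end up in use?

  150 → van 1 (new)  [load 150/425]
  150 → van 1  [load 300/425]
  125 → van 1  [load 425/425]
  150 → van 2 (new)  [load 150/425]
  125 → van 2  [load 275/425]
  150 → van 2  [load 425/425]
  125 → van 3 (new)  [load 125/425]
  75 → van 3  [load 200/425]
  125 → van 3  [load 325/425]
  100 → van 3  [load 425/425]
  100 → van 4 (new)  [load 100/425]
  150 → van 4  [load 250/425]
  375 → van 5 (new)  [load 375/425]
  75 → van 4  [load 325/425]
5 vans opened.

5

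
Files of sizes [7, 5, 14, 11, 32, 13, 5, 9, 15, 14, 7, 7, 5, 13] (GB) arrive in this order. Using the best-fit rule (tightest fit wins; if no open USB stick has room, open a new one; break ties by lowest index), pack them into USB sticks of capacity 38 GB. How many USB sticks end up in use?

  7 → USB stick 1 (new)  [load 7/38]
  5 → USB stick 1  [load 12/38]
  14 → USB stick 1  [load 26/38]
  11 → USB stick 1  [load 37/38]
  32 → USB stick 2 (new)  [load 32/38]
  13 → USB stick 3 (new)  [load 13/38]
  5 → USB stick 2  [load 37/38]
  9 → USB stick 3  [load 22/38]
  15 → USB stick 3  [load 37/38]
  14 → USB stick 4 (new)  [load 14/38]
  7 → USB stick 4  [load 21/38]
  7 → USB stick 4  [load 28/38]
  5 → USB stick 4  [load 33/38]
  13 → USB stick 5 (new)  [load 13/38]
5 USB sticks opened.

5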